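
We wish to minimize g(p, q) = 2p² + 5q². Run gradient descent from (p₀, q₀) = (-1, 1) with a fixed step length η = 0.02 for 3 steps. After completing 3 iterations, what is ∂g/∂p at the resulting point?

∇g = (4p, 10q)
Step 1: at (-1, 1), ∇g = (-4, 10) → (-1, 1) − 0.02·(-4, 10) = (-0.92, 0.8)
Step 2: at (-0.92, 0.8), ∇g = (-3.68, 8) → (-0.92, 0.8) − 0.02·(-3.68, 8) = (-0.8464, 0.64)
Step 3: at (-0.8464, 0.64), ∇g = (-3.3856, 6.4) → (-0.8464, 0.64) − 0.02·(-3.3856, 6.4) = (-0.778688, 0.512)
∂g/∂p at (-0.778688, 0.512) = -3.114752

-3.114752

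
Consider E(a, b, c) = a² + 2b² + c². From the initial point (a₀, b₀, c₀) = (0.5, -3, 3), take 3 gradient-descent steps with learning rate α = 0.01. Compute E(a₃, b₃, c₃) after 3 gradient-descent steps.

∇E = (2a, 4b, 2c)
Step 1: at (0.5, -3, 3), ∇E = (1, -12, 6) → (0.5, -3, 3) − 0.01·(1, -12, 6) = (0.49, -2.88, 2.94)
Step 2: at (0.49, -2.88, 2.94), ∇E = (0.98, -11.52, 5.88) → (0.49, -2.88, 2.94) − 0.01·(0.98, -11.52, 5.88) = (0.4802, -2.7648, 2.8812)
Step 3: at (0.4802, -2.7648, 2.8812), ∇E = (0.9604, -11.0592, 5.7624) → (0.4802, -2.7648, 2.8812) − 0.01·(0.9604, -11.0592, 5.7624) = (0.470596, -2.654208, 2.823576)
E(0.470596, -2.654208, 2.823576) = 22.28368223752

22.28368223752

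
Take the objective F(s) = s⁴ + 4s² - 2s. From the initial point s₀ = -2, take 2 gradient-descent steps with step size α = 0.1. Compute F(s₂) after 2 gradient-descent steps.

10420

F′(s) = 4s³ + 8s - 2
s₁ = -2 − 0.1·(-50) = 3
s₂ = 3 − 0.1·130 = -10
F(-10) = 10420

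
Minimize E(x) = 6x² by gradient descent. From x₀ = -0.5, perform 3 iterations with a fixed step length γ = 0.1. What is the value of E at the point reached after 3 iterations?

0.000096

E′(x) = 12x
Step 1: E′(-0.5) = -6; x₁ = -0.5 − 0.1·(-6) = 0.1
Step 2: E′(0.1) = 1.2; x₂ = 0.1 − 0.1·1.2 = -0.02
Step 3: E′(-0.02) = -0.24; x₃ = -0.02 − 0.1·(-0.24) = 0.004
E(0.004) = 0.000096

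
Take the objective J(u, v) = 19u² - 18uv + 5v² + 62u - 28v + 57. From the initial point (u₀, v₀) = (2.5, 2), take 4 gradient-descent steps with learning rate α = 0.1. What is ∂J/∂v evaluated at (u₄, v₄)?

-10635.5664

∇J = (38u - 18v + 62, -18u + 10v - 28)
(u₁, v₁) = (2.5, 2) − 0.1·(121, -53) = (-9.6, 7.3)
(u₂, v₂) = (-9.6, 7.3) − 0.1·(-434.2, 217.8) = (33.82, -14.48)
(u₃, v₃) = (33.82, -14.48) − 0.1·(1607.8, -781.56) = (-126.96, 63.676)
(u₄, v₄) = (-126.96, 63.676) − 0.1·(-5908.648, 2894.04) = (463.9048, -225.728)
∂J/∂v at (463.9048, -225.728) = -10635.5664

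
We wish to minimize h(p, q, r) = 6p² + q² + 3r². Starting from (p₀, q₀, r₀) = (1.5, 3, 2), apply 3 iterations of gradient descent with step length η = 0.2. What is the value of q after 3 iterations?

∇h = (12p, 2q, 6r)
(p₁, q₁, r₁) = (1.5, 3, 2) − 0.2·(18, 6, 12) = (-2.1, 1.8, -0.4)
(p₂, q₂, r₂) = (-2.1, 1.8, -0.4) − 0.2·(-25.2, 3.6, -2.4) = (2.94, 1.08, 0.08)
(p₃, q₃, r₃) = (2.94, 1.08, 0.08) − 0.2·(35.28, 2.16, 0.48) = (-4.116, 0.648, -0.016)
q = 0.648

0.648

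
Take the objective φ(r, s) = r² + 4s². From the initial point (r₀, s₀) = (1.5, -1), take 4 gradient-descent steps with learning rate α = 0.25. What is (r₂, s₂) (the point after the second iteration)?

∇φ = (2r, 8s)
Step 1: at (1.5, -1), ∇φ = (3, -8) → (1.5, -1) − 0.25·(3, -8) = (0.75, 1)
Step 2: at (0.75, 1), ∇φ = (1.5, 8) → (0.75, 1) − 0.25·(1.5, 8) = (0.375, -1)

(0.375, -1)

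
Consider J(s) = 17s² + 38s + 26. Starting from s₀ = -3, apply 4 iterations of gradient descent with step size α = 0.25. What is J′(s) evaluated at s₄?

J′(s) = 34s + 38
s₁ = -3 − 0.25·(-64) = 13
s₂ = 13 − 0.25·480 = -107
s₃ = -107 − 0.25·(-3600) = 793
s₄ = 793 − 0.25·27000 = -5957
J′(s) at (-5957) = -202500

-202500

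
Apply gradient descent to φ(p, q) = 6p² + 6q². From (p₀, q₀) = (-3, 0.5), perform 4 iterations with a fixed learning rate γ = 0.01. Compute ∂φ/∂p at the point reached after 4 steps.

∇φ = (12p, 12q)
Step 1: at (-3, 0.5), ∇φ = (-36, 6) → (-3, 0.5) − 0.01·(-36, 6) = (-2.64, 0.44)
Step 2: at (-2.64, 0.44), ∇φ = (-31.68, 5.28) → (-2.64, 0.44) − 0.01·(-31.68, 5.28) = (-2.3232, 0.3872)
Step 3: at (-2.3232, 0.3872), ∇φ = (-27.8784, 4.6464) → (-2.3232, 0.3872) − 0.01·(-27.8784, 4.6464) = (-2.044416, 0.340736)
Step 4: at (-2.044416, 0.340736), ∇φ = (-24.532992, 4.088832) → (-2.044416, 0.340736) − 0.01·(-24.532992, 4.088832) = (-1.79908608, 0.29984768)
∂φ/∂p at (-1.79908608, 0.29984768) = -21.58903296

-21.58903296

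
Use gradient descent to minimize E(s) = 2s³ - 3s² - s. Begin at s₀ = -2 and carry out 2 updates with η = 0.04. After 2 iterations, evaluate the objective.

-809.494463152128

E′(s) = 6s² - 6s - 1
Step 1: E′(-2) = 35; s₁ = -2 − 0.04·35 = -3.4
Step 2: E′(-3.4) = 88.76; s₂ = -3.4 − 0.04·88.76 = -6.9504
E(-6.9504) = -809.494463152128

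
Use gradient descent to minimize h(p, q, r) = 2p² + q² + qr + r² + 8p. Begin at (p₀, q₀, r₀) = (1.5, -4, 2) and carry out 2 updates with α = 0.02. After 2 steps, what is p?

0.9624

∇h = (4p + 8, 2q + r, q + 2r)
(p₁, q₁, r₁) = (1.5, -4, 2) − 0.02·(14, -6, 0) = (1.22, -3.88, 2)
(p₂, q₂, r₂) = (1.22, -3.88, 2) − 0.02·(12.88, -5.76, 0.12) = (0.9624, -3.7648, 1.9976)
p = 0.9624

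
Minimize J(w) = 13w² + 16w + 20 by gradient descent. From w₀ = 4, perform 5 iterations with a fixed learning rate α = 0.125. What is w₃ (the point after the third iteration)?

J′(w) = 26w + 16
Step 1: J′(4) = 120; w₁ = 4 − 0.125·120 = -11
Step 2: J′(-11) = -270; w₂ = -11 − 0.125·(-270) = 22.75
Step 3: J′(22.75) = 607.5; w₃ = 22.75 − 0.125·607.5 = -53.1875

-53.1875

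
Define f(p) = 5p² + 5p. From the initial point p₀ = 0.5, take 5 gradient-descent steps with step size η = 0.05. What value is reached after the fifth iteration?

-0.46875

f′(p) = 10p + 5
Step 1: f′(0.5) = 10; p₁ = 0.5 − 0.05·10 = 0
Step 2: f′(0) = 5; p₂ = 0 − 0.05·5 = -0.25
Step 3: f′(-0.25) = 2.5; p₃ = -0.25 − 0.05·2.5 = -0.375
Step 4: f′(-0.375) = 1.25; p₄ = -0.375 − 0.05·1.25 = -0.4375
Step 5: f′(-0.4375) = 0.625; p₅ = -0.4375 − 0.05·0.625 = -0.46875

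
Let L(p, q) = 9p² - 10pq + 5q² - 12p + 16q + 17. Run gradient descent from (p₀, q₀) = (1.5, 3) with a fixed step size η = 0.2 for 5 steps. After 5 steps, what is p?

∇L = (18p - 10q - 12, -10p + 10q + 16)
(p₁, q₁) = (1.5, 3) − 0.2·(-15, 31) = (4.5, -3.2)
(p₂, q₂) = (4.5, -3.2) − 0.2·(101, -61) = (-15.7, 9)
(p₃, q₃) = (-15.7, 9) − 0.2·(-384.6, 263) = (61.22, -43.6)
(p₄, q₄) = (61.22, -43.6) − 0.2·(1525.96, -1032.2) = (-243.972, 162.84)
(p₅, q₅) = (-243.972, 162.84) − 0.2·(-6031.896, 4084.12) = (962.4072, -653.984)
p = 962.4072

962.4072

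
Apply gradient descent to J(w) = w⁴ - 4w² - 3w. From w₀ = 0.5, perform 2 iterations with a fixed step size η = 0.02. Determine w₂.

J′(w) = 4w³ - 8w - 3
w₁ = 0.5 − 0.02·(-6.5) = 0.63
w₂ = 0.63 − 0.02·(-7.039812) = 0.77079624

0.77079624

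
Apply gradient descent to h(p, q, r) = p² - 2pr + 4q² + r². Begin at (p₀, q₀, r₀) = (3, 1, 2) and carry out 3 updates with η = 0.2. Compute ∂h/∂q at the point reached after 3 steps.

-1.728

∇h = (2p - 2r, 8q, -2p + 2r)
Step 1: at (3, 1, 2), ∇h = (2, 8, -2) → (3, 1, 2) − 0.2·(2, 8, -2) = (2.6, -0.6, 2.4)
Step 2: at (2.6, -0.6, 2.4), ∇h = (0.4, -4.8, -0.4) → (2.6, -0.6, 2.4) − 0.2·(0.4, -4.8, -0.4) = (2.52, 0.36, 2.48)
Step 3: at (2.52, 0.36, 2.48), ∇h = (0.08, 2.88, -0.08) → (2.52, 0.36, 2.48) − 0.2·(0.08, 2.88, -0.08) = (2.504, -0.216, 2.496)
∂h/∂q at (2.504, -0.216, 2.496) = -1.728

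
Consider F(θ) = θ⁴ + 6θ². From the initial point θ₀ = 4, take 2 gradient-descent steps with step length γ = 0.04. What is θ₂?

82.69095936

F′(θ) = 4θ³ + 12θ
Step 1: F′(4) = 304; θ₁ = 4 − 0.04·304 = -8.16
Step 2: F′(-8.16) = -2271.273984; θ₂ = -8.16 − 0.04·(-2271.273984) = 82.69095936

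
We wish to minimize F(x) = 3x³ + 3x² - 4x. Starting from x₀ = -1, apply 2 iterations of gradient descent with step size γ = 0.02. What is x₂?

-0.955272

F′(x) = 9x² + 6x - 4
Step 1: F′(-1) = -1; x₁ = -1 − 0.02·(-1) = -0.98
Step 2: F′(-0.98) = -1.2364; x₂ = -0.98 − 0.02·(-1.2364) = -0.955272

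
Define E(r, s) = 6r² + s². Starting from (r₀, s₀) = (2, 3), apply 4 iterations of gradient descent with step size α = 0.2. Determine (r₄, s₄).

(7.6832, 0.3888)

∇E = (12r, 2s)
Step 1: at (2, 3), ∇E = (24, 6) → (2, 3) − 0.2·(24, 6) = (-2.8, 1.8)
Step 2: at (-2.8, 1.8), ∇E = (-33.6, 3.6) → (-2.8, 1.8) − 0.2·(-33.6, 3.6) = (3.92, 1.08)
Step 3: at (3.92, 1.08), ∇E = (47.04, 2.16) → (3.92, 1.08) − 0.2·(47.04, 2.16) = (-5.488, 0.648)
Step 4: at (-5.488, 0.648), ∇E = (-65.856, 1.296) → (-5.488, 0.648) − 0.2·(-65.856, 1.296) = (7.6832, 0.3888)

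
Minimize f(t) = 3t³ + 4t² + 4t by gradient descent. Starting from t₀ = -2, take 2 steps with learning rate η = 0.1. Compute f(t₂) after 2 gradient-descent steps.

-18305.658068992

f′(t) = 9t² + 8t + 4
t₁ = -2 − 0.1·24 = -4.4
t₂ = -4.4 − 0.1·143.04 = -18.704
f(-18.704) = -18305.658068992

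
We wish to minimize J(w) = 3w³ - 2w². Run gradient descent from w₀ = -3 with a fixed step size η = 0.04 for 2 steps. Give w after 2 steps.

J′(w) = 9w² - 4w
w₁ = -3 − 0.04·93 = -6.72
w₂ = -6.72 − 0.04·433.3056 = -24.052224

-24.052224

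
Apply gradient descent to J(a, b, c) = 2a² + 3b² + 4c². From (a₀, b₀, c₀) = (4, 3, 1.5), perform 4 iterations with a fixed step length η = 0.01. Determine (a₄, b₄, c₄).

(3.39738624, 2.34224688, 1.07458944)

∇J = (4a, 6b, 8c)
Step 1: at (4, 3, 1.5), ∇J = (16, 18, 12) → (4, 3, 1.5) − 0.01·(16, 18, 12) = (3.84, 2.82, 1.38)
Step 2: at (3.84, 2.82, 1.38), ∇J = (15.36, 16.92, 11.04) → (3.84, 2.82, 1.38) − 0.01·(15.36, 16.92, 11.04) = (3.6864, 2.6508, 1.2696)
Step 3: at (3.6864, 2.6508, 1.2696), ∇J = (14.7456, 15.9048, 10.1568) → (3.6864, 2.6508, 1.2696) − 0.01·(14.7456, 15.9048, 10.1568) = (3.538944, 2.491752, 1.168032)
Step 4: at (3.538944, 2.491752, 1.168032), ∇J = (14.155776, 14.950512, 9.344256) → (3.538944, 2.491752, 1.168032) − 0.01·(14.155776, 14.950512, 9.344256) = (3.39738624, 2.34224688, 1.07458944)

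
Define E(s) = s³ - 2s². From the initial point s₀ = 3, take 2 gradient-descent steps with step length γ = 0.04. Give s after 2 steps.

E′(s) = 3s² - 4s
Step 1: E′(3) = 15; s₁ = 3 − 0.04·15 = 2.4
Step 2: E′(2.4) = 7.68; s₂ = 2.4 − 0.04·7.68 = 2.0928

2.0928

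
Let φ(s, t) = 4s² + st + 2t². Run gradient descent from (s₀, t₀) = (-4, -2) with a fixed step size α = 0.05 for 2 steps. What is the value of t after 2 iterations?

∇φ = (8s + t, s + 4t)
Step 1: at (-4, -2), ∇φ = (-34, -12) → (-4, -2) − 0.05·(-34, -12) = (-2.3, -1.4)
Step 2: at (-2.3, -1.4), ∇φ = (-19.8, -7.9) → (-2.3, -1.4) − 0.05·(-19.8, -7.9) = (-1.31, -1.005)
t = -1.005

-1.005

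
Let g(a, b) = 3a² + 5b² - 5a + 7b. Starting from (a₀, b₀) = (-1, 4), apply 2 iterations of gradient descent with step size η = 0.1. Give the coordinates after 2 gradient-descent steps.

(0.54, -0.7)

∇g = (6a - 5, 10b + 7)
(a₁, b₁) = (-1, 4) − 0.1·(-11, 47) = (0.1, -0.7)
(a₂, b₂) = (0.1, -0.7) − 0.1·(-4.4, 0) = (0.54, -0.7)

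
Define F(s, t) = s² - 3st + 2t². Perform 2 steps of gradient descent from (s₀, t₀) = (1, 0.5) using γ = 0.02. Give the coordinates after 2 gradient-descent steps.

∇F = (2s - 3t, -3s + 4t)
Step 1: at (1, 0.5), ∇F = (0.5, -1) → (1, 0.5) − 0.02·(0.5, -1) = (0.99, 0.52)
Step 2: at (0.99, 0.52), ∇F = (0.42, -0.89) → (0.99, 0.52) − 0.02·(0.42, -0.89) = (0.9816, 0.5378)

(0.9816, 0.5378)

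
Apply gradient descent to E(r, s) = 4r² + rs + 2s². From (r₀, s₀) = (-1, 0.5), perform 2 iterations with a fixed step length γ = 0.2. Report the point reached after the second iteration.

(-0.36, -0.04)

∇E = (8r + s, r + 4s)
Step 1: at (-1, 0.5), ∇E = (-7.5, 1) → (-1, 0.5) − 0.2·(-7.5, 1) = (0.5, 0.3)
Step 2: at (0.5, 0.3), ∇E = (4.3, 1.7) → (0.5, 0.3) − 0.2·(4.3, 1.7) = (-0.36, -0.04)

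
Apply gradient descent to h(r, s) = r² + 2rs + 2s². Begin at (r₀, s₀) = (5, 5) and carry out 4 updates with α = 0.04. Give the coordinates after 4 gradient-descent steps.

∇h = (2r + 2s, 2r + 4s)
Step 1: at (5, 5), ∇h = (20, 30) → (5, 5) − 0.04·(20, 30) = (4.2, 3.8)
Step 2: at (4.2, 3.8), ∇h = (16, 23.6) → (4.2, 3.8) − 0.04·(16, 23.6) = (3.56, 2.856)
Step 3: at (3.56, 2.856), ∇h = (12.832, 18.544) → (3.56, 2.856) − 0.04·(12.832, 18.544) = (3.04672, 2.11424)
Step 4: at (3.04672, 2.11424), ∇h = (10.32192, 14.5504) → (3.04672, 2.11424) − 0.04·(10.32192, 14.5504) = (2.6338432, 1.532224)

(2.6338432, 1.532224)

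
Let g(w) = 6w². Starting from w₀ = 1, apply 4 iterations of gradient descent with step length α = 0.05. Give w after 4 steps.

0.0256

g′(w) = 12w
w₁ = 1 − 0.05·12 = 0.4
w₂ = 0.4 − 0.05·4.8 = 0.16
w₃ = 0.16 − 0.05·1.92 = 0.064
w₄ = 0.064 − 0.05·0.768 = 0.0256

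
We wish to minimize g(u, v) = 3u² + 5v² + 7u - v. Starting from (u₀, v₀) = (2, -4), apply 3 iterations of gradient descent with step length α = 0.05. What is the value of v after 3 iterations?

∇g = (6u + 7, 10v - 1)
Step 1: at (2, -4), ∇g = (19, -41) → (2, -4) − 0.05·(19, -41) = (1.05, -1.95)
Step 2: at (1.05, -1.95), ∇g = (13.3, -20.5) → (1.05, -1.95) − 0.05·(13.3, -20.5) = (0.385, -0.925)
Step 3: at (0.385, -0.925), ∇g = (9.31, -10.25) → (0.385, -0.925) − 0.05·(9.31, -10.25) = (-0.0805, -0.4125)
v = -0.4125

-0.4125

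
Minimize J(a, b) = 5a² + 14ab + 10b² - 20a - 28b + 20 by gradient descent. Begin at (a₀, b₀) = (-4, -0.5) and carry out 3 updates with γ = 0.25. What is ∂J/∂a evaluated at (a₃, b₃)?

17979.875

∇J = (10a + 14b - 20, 14a + 20b - 28)
(a₁, b₁) = (-4, -0.5) − 0.25·(-67, -94) = (12.75, 23)
(a₂, b₂) = (12.75, 23) − 0.25·(429.5, 610.5) = (-94.625, -129.625)
(a₃, b₃) = (-94.625, -129.625) − 0.25·(-2781, -3945.25) = (600.625, 856.6875)
∂J/∂a at (600.625, 856.6875) = 17979.875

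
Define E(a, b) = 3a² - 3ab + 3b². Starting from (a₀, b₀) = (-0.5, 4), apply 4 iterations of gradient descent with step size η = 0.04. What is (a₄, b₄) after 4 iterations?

∇E = (6a - 3b, -3a + 6b)
(a₁, b₁) = (-0.5, 4) − 0.04·(-15, 25.5) = (0.1, 2.98)
(a₂, b₂) = (0.1, 2.98) − 0.04·(-8.34, 17.58) = (0.4336, 2.2768)
(a₃, b₃) = (0.4336, 2.2768) − 0.04·(-4.2288, 12.36) = (0.602752, 1.7824)
(a₄, b₄) = (0.602752, 1.7824) − 0.04·(-1.730688, 8.886144) = (0.67197952, 1.42695424)

(0.67197952, 1.42695424)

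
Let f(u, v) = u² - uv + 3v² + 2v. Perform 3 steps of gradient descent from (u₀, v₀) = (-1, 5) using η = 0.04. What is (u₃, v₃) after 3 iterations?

∇f = (2u - v, -u + 6v + 2)
Step 1: at (-1, 5), ∇f = (-7, 33) → (-1, 5) − 0.04·(-7, 33) = (-0.72, 3.68)
Step 2: at (-0.72, 3.68), ∇f = (-5.12, 24.8) → (-0.72, 3.68) − 0.04·(-5.12, 24.8) = (-0.5152, 2.688)
Step 3: at (-0.5152, 2.688), ∇f = (-3.7184, 18.6432) → (-0.5152, 2.688) − 0.04·(-3.7184, 18.6432) = (-0.366464, 1.942272)

(-0.366464, 1.942272)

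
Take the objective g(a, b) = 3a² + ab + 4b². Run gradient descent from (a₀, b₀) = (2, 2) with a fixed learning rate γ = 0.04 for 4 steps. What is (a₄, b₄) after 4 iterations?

(0.55740416, 0.31705088)

∇g = (6a + b, a + 8b)
(a₁, b₁) = (2, 2) − 0.04·(14, 18) = (1.44, 1.28)
(a₂, b₂) = (1.44, 1.28) − 0.04·(9.92, 11.68) = (1.0432, 0.8128)
(a₃, b₃) = (1.0432, 0.8128) − 0.04·(7.072, 7.5456) = (0.76032, 0.510976)
(a₄, b₄) = (0.76032, 0.510976) − 0.04·(5.072896, 4.848128) = (0.55740416, 0.31705088)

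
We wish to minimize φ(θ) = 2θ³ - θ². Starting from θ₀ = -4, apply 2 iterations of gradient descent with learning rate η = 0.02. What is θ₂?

φ′(θ) = 6θ² - 2θ
Step 1: φ′(-4) = 104; θ₁ = -4 − 0.02·104 = -6.08
Step 2: φ′(-6.08) = 233.9584; θ₂ = -6.08 − 0.02·233.9584 = -10.759168

-10.759168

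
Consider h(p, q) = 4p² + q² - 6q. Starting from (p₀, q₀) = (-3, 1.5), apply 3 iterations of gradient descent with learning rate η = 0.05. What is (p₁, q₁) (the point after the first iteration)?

∇h = (8p, 2q - 6)
(p₁, q₁) = (-3, 1.5) − 0.05·(-24, -3) = (-1.8, 1.65)

(-1.8, 1.65)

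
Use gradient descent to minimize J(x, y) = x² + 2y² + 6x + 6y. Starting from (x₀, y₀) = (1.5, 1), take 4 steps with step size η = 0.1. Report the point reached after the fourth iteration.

∇J = (2x + 6, 4y + 6)
Step 1: at (1.5, 1), ∇J = (9, 10) → (1.5, 1) − 0.1·(9, 10) = (0.6, 0)
Step 2: at (0.6, 0), ∇J = (7.2, 6) → (0.6, 0) − 0.1·(7.2, 6) = (-0.12, -0.6)
Step 3: at (-0.12, -0.6), ∇J = (5.76, 3.6) → (-0.12, -0.6) − 0.1·(5.76, 3.6) = (-0.696, -0.96)
Step 4: at (-0.696, -0.96), ∇J = (4.608, 2.16) → (-0.696, -0.96) − 0.1·(4.608, 2.16) = (-1.1568, -1.176)

(-1.1568, -1.176)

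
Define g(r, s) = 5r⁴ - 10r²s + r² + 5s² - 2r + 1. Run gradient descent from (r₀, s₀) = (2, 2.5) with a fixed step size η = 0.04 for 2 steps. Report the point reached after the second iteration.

∇g = (20r³ - 20rs + 2r - 2, -10r² + 10s)
Step 1: at (2, 2.5), ∇g = (62, -15) → (2, 2.5) − 0.04·(62, -15) = (-0.48, 3.1)
Step 2: at (-0.48, 3.1), ∇g = (24.58816, 28.696) → (-0.48, 3.1) − 0.04·(24.58816, 28.696) = (-1.4635264, 1.95216)

(-1.4635264, 1.95216)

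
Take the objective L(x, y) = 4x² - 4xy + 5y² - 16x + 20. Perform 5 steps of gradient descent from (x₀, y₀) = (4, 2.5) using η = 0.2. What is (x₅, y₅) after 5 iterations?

(4.30528, -1.31216)

∇L = (8x - 4y - 16, -4x + 10y)
(x₁, y₁) = (4, 2.5) − 0.2·(6, 9) = (2.8, 0.7)
(x₂, y₂) = (2.8, 0.7) − 0.2·(3.6, -4.2) = (2.08, 1.54)
(x₃, y₃) = (2.08, 1.54) − 0.2·(-5.52, 7.08) = (3.184, 0.124)
(x₄, y₄) = (3.184, 0.124) − 0.2·(8.976, -11.496) = (1.3888, 2.4232)
(x₅, y₅) = (1.3888, 2.4232) − 0.2·(-14.5824, 18.6768) = (4.30528, -1.31216)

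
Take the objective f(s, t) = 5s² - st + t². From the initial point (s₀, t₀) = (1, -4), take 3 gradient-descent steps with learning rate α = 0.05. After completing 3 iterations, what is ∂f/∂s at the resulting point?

1.135875

∇f = (10s - t, -s + 2t)
Step 1: at (1, -4), ∇f = (14, -9) → (1, -4) − 0.05·(14, -9) = (0.3, -3.55)
Step 2: at (0.3, -3.55), ∇f = (6.55, -7.4) → (0.3, -3.55) − 0.05·(6.55, -7.4) = (-0.0275, -3.18)
Step 3: at (-0.0275, -3.18), ∇f = (2.905, -6.3325) → (-0.0275, -3.18) − 0.05·(2.905, -6.3325) = (-0.17275, -2.863375)
∂f/∂s at (-0.17275, -2.863375) = 1.135875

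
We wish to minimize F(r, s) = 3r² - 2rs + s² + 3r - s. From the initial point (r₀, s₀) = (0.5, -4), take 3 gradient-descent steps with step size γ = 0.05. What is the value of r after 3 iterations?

∇F = (6r - 2s + 3, -2r + 2s - 1)
(r₁, s₁) = (0.5, -4) − 0.05·(14, -10) = (-0.2, -3.5)
(r₂, s₂) = (-0.2, -3.5) − 0.05·(8.8, -7.6) = (-0.64, -3.12)
(r₃, s₃) = (-0.64, -3.12) − 0.05·(5.4, -5.96) = (-0.91, -2.822)
r = -0.91

-0.91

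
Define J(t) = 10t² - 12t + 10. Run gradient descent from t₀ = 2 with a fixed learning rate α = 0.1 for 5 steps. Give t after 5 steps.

J′(t) = 20t - 12
t₁ = 2 − 0.1·28 = -0.8
t₂ = -0.8 − 0.1·(-28) = 2
t₃ = 2 − 0.1·28 = -0.8
t₄ = -0.8 − 0.1·(-28) = 2
t₅ = 2 − 0.1·28 = -0.8

-0.8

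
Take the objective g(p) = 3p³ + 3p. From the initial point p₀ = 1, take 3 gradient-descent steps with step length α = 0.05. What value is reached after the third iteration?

0.0137422

g′(p) = 9p² + 3
p₁ = 1 − 0.05·12 = 0.4
p₂ = 0.4 − 0.05·4.44 = 0.178
p₃ = 0.178 − 0.05·3.285156 = 0.0137422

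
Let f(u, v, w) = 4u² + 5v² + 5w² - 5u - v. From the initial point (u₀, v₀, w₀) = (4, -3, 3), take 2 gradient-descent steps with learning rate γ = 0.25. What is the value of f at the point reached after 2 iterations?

515.015625

∇f = (8u - 5, 10v - 1, 10w)
(u₁, v₁, w₁) = (4, -3, 3) − 0.25·(27, -31, 30) = (-2.75, 4.75, -4.5)
(u₂, v₂, w₂) = (-2.75, 4.75, -4.5) − 0.25·(-27, 46.5, -45) = (4, -6.875, 6.75)
f(4, -6.875, 6.75) = 515.015625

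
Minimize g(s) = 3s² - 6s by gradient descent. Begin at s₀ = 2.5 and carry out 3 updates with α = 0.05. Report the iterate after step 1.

g′(s) = 6s - 6
s₁ = 2.5 − 0.05·9 = 2.05

2.05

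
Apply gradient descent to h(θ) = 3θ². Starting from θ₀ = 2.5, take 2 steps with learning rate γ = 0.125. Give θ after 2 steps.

h′(θ) = 6θ
θ₁ = 2.5 − 0.125·15 = 0.625
θ₂ = 0.625 − 0.125·3.75 = 0.15625

0.15625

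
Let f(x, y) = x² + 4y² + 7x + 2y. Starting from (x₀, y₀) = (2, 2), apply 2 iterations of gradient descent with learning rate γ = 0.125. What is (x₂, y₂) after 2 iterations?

∇f = (2x + 7, 8y + 2)
Step 1: at (2, 2), ∇f = (11, 18) → (2, 2) − 0.125·(11, 18) = (0.625, -0.25)
Step 2: at (0.625, -0.25), ∇f = (8.25, 0) → (0.625, -0.25) − 0.125·(8.25, 0) = (-0.40625, -0.25)

(-0.40625, -0.25)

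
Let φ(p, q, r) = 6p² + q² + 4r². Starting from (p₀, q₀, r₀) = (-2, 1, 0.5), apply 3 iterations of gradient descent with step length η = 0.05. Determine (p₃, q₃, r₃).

∇φ = (12p, 2q, 8r)
Step 1: at (-2, 1, 0.5), ∇φ = (-24, 2, 4) → (-2, 1, 0.5) − 0.05·(-24, 2, 4) = (-0.8, 0.9, 0.3)
Step 2: at (-0.8, 0.9, 0.3), ∇φ = (-9.6, 1.8, 2.4) → (-0.8, 0.9, 0.3) − 0.05·(-9.6, 1.8, 2.4) = (-0.32, 0.81, 0.18)
Step 3: at (-0.32, 0.81, 0.18), ∇φ = (-3.84, 1.62, 1.44) → (-0.32, 0.81, 0.18) − 0.05·(-3.84, 1.62, 1.44) = (-0.128, 0.729, 0.108)

(-0.128, 0.729, 0.108)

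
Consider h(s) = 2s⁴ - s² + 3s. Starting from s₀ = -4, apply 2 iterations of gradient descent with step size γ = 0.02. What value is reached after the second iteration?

-28.70595328

h′(s) = 8s³ - 2s + 3
Step 1: h′(-4) = -501; s₁ = -4 − 0.02·(-501) = 6.02
Step 2: h′(6.02) = 1736.297664; s₂ = 6.02 − 0.02·1736.297664 = -28.70595328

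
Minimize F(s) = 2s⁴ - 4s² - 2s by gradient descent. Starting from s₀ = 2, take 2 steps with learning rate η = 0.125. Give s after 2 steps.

45.484375

F′(s) = 8s³ - 8s - 2
s₁ = 2 − 0.125·46 = -3.75
s₂ = -3.75 − 0.125·(-393.875) = 45.484375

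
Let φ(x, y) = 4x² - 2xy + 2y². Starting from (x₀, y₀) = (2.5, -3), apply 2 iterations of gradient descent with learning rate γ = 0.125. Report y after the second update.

∇φ = (8x - 2y, -2x + 4y)
(x₁, y₁) = (2.5, -3) − 0.125·(26, -17) = (-0.75, -0.875)
(x₂, y₂) = (-0.75, -0.875) − 0.125·(-4.25, -2) = (-0.21875, -0.625)
y = -0.625

-0.625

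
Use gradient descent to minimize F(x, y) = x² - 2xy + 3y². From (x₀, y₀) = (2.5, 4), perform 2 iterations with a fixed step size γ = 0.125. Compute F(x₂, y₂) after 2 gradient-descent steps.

4.59765625

∇F = (2x - 2y, -2x + 6y)
(x₁, y₁) = (2.5, 4) − 0.125·(-3, 19) = (2.875, 1.625)
(x₂, y₂) = (2.875, 1.625) − 0.125·(2.5, 4) = (2.5625, 1.125)
F(2.5625, 1.125) = 4.59765625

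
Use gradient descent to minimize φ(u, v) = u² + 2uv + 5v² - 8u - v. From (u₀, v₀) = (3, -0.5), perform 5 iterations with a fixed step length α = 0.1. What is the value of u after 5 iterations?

4.0632

∇φ = (2u + 2v - 8, 2u + 10v - 1)
Step 1: at (3, -0.5), ∇φ = (-3, 0) → (3, -0.5) − 0.1·(-3, 0) = (3.3, -0.5)
Step 2: at (3.3, -0.5), ∇φ = (-2.4, 0.6) → (3.3, -0.5) − 0.1·(-2.4, 0.6) = (3.54, -0.56)
Step 3: at (3.54, -0.56), ∇φ = (-2.04, 0.48) → (3.54, -0.56) − 0.1·(-2.04, 0.48) = (3.744, -0.608)
Step 4: at (3.744, -0.608), ∇φ = (-1.728, 0.408) → (3.744, -0.608) − 0.1·(-1.728, 0.408) = (3.9168, -0.6488)
Step 5: at (3.9168, -0.6488), ∇φ = (-1.464, 0.3456) → (3.9168, -0.6488) − 0.1·(-1.464, 0.3456) = (4.0632, -0.68336)
u = 4.0632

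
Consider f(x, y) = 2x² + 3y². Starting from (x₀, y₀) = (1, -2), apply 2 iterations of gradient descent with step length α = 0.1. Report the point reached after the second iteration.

(0.36, -0.32)

∇f = (4x, 6y)
Step 1: at (1, -2), ∇f = (4, -12) → (1, -2) − 0.1·(4, -12) = (0.6, -0.8)
Step 2: at (0.6, -0.8), ∇f = (2.4, -4.8) → (0.6, -0.8) − 0.1·(2.4, -4.8) = (0.36, -0.32)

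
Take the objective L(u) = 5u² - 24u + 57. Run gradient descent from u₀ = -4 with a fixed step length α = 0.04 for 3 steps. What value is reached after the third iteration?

L′(u) = 10u - 24
Step 1: L′(-4) = -64; u₁ = -4 − 0.04·(-64) = -1.44
Step 2: L′(-1.44) = -38.4; u₂ = -1.44 − 0.04·(-38.4) = 0.096
Step 3: L′(0.096) = -23.04; u₃ = 0.096 − 0.04·(-23.04) = 1.0176

1.0176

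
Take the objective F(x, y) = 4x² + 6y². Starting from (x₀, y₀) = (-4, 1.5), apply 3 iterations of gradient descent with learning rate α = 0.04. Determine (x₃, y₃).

∇F = (8x, 12y)
Step 1: at (-4, 1.5), ∇F = (-32, 18) → (-4, 1.5) − 0.04·(-32, 18) = (-2.72, 0.78)
Step 2: at (-2.72, 0.78), ∇F = (-21.76, 9.36) → (-2.72, 0.78) − 0.04·(-21.76, 9.36) = (-1.8496, 0.4056)
Step 3: at (-1.8496, 0.4056), ∇F = (-14.7968, 4.8672) → (-1.8496, 0.4056) − 0.04·(-14.7968, 4.8672) = (-1.257728, 0.210912)

(-1.257728, 0.210912)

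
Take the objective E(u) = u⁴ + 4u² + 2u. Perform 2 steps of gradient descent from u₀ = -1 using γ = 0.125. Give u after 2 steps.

-0.2578125

E′(u) = 4u³ + 8u + 2
u₁ = -1 − 0.125·(-10) = 0.25
u₂ = 0.25 − 0.125·4.0625 = -0.2578125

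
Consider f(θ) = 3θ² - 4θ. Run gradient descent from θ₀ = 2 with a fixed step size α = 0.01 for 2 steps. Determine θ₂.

f′(θ) = 6θ - 4
Step 1: f′(2) = 8; θ₁ = 2 − 0.01·8 = 1.92
Step 2: f′(1.92) = 7.52; θ₂ = 1.92 − 0.01·7.52 = 1.8448

1.8448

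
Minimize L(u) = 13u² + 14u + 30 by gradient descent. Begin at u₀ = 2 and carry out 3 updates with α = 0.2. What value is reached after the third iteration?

-188.608

L′(u) = 26u + 14
Step 1: L′(2) = 66; u₁ = 2 − 0.2·66 = -11.2
Step 2: L′(-11.2) = -277.2; u₂ = -11.2 − 0.2·(-277.2) = 44.24
Step 3: L′(44.24) = 1164.24; u₃ = 44.24 − 0.2·1164.24 = -188.608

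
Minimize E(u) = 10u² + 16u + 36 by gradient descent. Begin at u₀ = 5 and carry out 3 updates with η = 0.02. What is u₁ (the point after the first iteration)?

E′(u) = 20u + 16
Step 1: E′(5) = 116; u₁ = 5 − 0.02·116 = 2.68

2.68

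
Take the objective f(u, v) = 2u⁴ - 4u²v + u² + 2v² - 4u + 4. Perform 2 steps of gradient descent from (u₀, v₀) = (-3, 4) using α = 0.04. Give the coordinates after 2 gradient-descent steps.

(2.15584, 4.8064)

∇f = (8u³ - 8uv + 2u - 4, -4u² + 4v)
(u₁, v₁) = (-3, 4) − 0.04·(-130, -20) = (2.2, 4.8)
(u₂, v₂) = (2.2, 4.8) − 0.04·(1.104, -0.16) = (2.15584, 4.8064)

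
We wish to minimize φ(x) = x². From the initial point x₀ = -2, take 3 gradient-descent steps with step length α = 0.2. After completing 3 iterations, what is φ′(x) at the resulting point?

φ′(x) = 2x
Step 1: φ′(-2) = -4; x₁ = -2 − 0.2·(-4) = -1.2
Step 2: φ′(-1.2) = -2.4; x₂ = -1.2 − 0.2·(-2.4) = -0.72
Step 3: φ′(-0.72) = -1.44; x₃ = -0.72 − 0.2·(-1.44) = -0.432
φ′(x) at (-0.432) = -0.864

-0.864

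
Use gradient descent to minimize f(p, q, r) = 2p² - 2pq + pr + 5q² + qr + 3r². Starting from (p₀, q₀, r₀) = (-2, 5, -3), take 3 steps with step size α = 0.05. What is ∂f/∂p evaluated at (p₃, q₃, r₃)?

∇f = (4p - 2q + r, -2p + 10q + r, p + q + 6r)
Step 1: at (-2, 5, -3), ∇f = (-21, 51, -15) → (-2, 5, -3) − 0.05·(-21, 51, -15) = (-0.95, 2.45, -2.25)
Step 2: at (-0.95, 2.45, -2.25), ∇f = (-10.95, 24.15, -12) → (-0.95, 2.45, -2.25) − 0.05·(-10.95, 24.15, -12) = (-0.4025, 1.2425, -1.65)
Step 3: at (-0.4025, 1.2425, -1.65), ∇f = (-5.745, 11.58, -9.06) → (-0.4025, 1.2425, -1.65) − 0.05·(-5.745, 11.58, -9.06) = (-0.11525, 0.6635, -1.197)
∂f/∂p at (-0.11525, 0.6635, -1.197) = -2.985

-2.985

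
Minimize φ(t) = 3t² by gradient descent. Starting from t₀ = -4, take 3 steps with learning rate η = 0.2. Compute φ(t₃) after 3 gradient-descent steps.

φ′(t) = 6t
t₁ = -4 − 0.2·(-24) = 0.8
t₂ = 0.8 − 0.2·4.8 = -0.16
t₃ = -0.16 − 0.2·(-0.96) = 0.032
φ(0.032) = 0.003072

0.003072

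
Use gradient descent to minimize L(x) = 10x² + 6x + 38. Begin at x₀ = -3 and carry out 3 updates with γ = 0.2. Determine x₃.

L′(x) = 20x + 6
Step 1: L′(-3) = -54; x₁ = -3 − 0.2·(-54) = 7.8
Step 2: L′(7.8) = 162; x₂ = 7.8 − 0.2·162 = -24.6
Step 3: L′(-24.6) = -486; x₃ = -24.6 − 0.2·(-486) = 72.6

72.6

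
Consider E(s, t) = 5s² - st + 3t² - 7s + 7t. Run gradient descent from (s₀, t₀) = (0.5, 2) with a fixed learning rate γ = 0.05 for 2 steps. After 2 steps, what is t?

∇E = (10s - t - 7, -s + 6t + 7)
(s₁, t₁) = (0.5, 2) − 0.05·(-4, 18.5) = (0.7, 1.075)
(s₂, t₂) = (0.7, 1.075) − 0.05·(-1.075, 12.75) = (0.75375, 0.4375)
t = 0.4375

0.4375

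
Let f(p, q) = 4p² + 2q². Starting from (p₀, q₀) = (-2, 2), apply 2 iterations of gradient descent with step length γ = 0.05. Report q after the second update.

1.28

∇f = (8p, 4q)
Step 1: at (-2, 2), ∇f = (-16, 8) → (-2, 2) − 0.05·(-16, 8) = (-1.2, 1.6)
Step 2: at (-1.2, 1.6), ∇f = (-9.6, 6.4) → (-1.2, 1.6) − 0.05·(-9.6, 6.4) = (-0.72, 1.28)
q = 1.28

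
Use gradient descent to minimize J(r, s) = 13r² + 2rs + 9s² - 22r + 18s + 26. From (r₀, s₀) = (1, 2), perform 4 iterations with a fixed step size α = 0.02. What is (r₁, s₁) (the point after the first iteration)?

∇J = (26r + 2s - 22, 2r + 18s + 18)
(r₁, s₁) = (1, 2) − 0.02·(8, 56) = (0.84, 0.88)

(0.84, 0.88)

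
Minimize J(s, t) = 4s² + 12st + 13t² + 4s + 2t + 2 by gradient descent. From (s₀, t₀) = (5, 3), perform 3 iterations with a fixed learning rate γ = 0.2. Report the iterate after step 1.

(-11, -25)

∇J = (8s + 12t + 4, 12s + 26t + 2)
Step 1: at (5, 3), ∇J = (80, 140) → (5, 3) − 0.2·(80, 140) = (-11, -25)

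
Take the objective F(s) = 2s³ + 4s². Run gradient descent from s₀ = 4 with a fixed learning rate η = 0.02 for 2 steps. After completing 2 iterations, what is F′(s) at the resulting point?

13.224594898944

F′(s) = 6s² + 8s
s₁ = 4 − 0.02·128 = 1.44
s₂ = 1.44 − 0.02·23.9616 = 0.960768
F′(s) at (0.960768) = 13.224594898944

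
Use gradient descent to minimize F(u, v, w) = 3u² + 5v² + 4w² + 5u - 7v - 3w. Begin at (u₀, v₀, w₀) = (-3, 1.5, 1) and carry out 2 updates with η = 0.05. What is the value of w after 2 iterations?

0.6

∇F = (6u + 5, 10v - 7, 8w - 3)
Step 1: at (-3, 1.5, 1), ∇F = (-13, 8, 5) → (-3, 1.5, 1) − 0.05·(-13, 8, 5) = (-2.35, 1.1, 0.75)
Step 2: at (-2.35, 1.1, 0.75), ∇F = (-9.1, 4, 3) → (-2.35, 1.1, 0.75) − 0.05·(-9.1, 4, 3) = (-1.895, 0.9, 0.6)
w = 0.6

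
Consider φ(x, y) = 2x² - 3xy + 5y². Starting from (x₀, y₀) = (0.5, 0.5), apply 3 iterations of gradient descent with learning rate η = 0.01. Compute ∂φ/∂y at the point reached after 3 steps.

∇φ = (4x - 3y, -3x + 10y)
(x₁, y₁) = (0.5, 0.5) − 0.01·(0.5, 3.5) = (0.495, 0.465)
(x₂, y₂) = (0.495, 0.465) − 0.01·(0.585, 3.165) = (0.48915, 0.43335)
(x₃, y₃) = (0.48915, 0.43335) − 0.01·(0.65655, 2.86605) = (0.4825845, 0.4046895)
∂φ/∂y at (0.4825845, 0.4046895) = 2.5991415

2.5991415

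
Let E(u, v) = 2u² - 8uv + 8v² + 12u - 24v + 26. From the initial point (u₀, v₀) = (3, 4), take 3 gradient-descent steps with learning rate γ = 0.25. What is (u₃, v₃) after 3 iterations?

(29, -48)

∇E = (4u - 8v + 12, -8u + 16v - 24)
(u₁, v₁) = (3, 4) − 0.25·(-8, 16) = (5, 0)
(u₂, v₂) = (5, 0) − 0.25·(32, -64) = (-3, 16)
(u₃, v₃) = (-3, 16) − 0.25·(-128, 256) = (29, -48)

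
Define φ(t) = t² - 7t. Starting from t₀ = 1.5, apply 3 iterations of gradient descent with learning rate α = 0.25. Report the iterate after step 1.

φ′(t) = 2t - 7
Step 1: φ′(1.5) = -4; t₁ = 1.5 − 0.25·(-4) = 2.5

2.5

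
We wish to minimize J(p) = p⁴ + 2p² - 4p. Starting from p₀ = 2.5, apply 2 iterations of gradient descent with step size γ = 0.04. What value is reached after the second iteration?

J′(p) = 4p³ + 4p - 4
Step 1: J′(2.5) = 68.5; p₁ = 2.5 − 0.04·68.5 = -0.24
Step 2: J′(-0.24) = -5.015296; p₂ = -0.24 − 0.04·(-5.015296) = -0.03938816

-0.03938816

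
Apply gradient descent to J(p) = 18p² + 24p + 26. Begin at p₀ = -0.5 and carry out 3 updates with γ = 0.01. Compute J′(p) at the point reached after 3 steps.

1.572864

J′(p) = 36p + 24
p₁ = -0.5 − 0.01·6 = -0.56
p₂ = -0.56 − 0.01·3.84 = -0.5984
p₃ = -0.5984 − 0.01·2.4576 = -0.622976
J′(p) at (-0.622976) = 1.572864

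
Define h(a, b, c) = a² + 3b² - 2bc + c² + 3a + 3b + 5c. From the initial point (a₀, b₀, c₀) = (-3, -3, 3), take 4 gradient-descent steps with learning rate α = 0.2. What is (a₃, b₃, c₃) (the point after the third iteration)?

∇h = (2a + 3, 6b - 2c + 3, -2b + 2c + 5)
(a₁, b₁, c₁) = (-3, -3, 3) − 0.2·(-3, -21, 17) = (-2.4, 1.2, -0.4)
(a₂, b₂, c₂) = (-2.4, 1.2, -0.4) − 0.2·(-1.8, 11, 1.8) = (-2.04, -1, -0.76)
(a₃, b₃, c₃) = (-2.04, -1, -0.76) − 0.2·(-1.08, -1.48, 5.48) = (-1.824, -0.704, -1.856)

(-1.824, -0.704, -1.856)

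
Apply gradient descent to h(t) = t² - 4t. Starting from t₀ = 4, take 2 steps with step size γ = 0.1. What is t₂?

3.28

h′(t) = 2t - 4
Step 1: h′(4) = 4; t₁ = 4 − 0.1·4 = 3.6
Step 2: h′(3.6) = 3.2; t₂ = 3.6 − 0.1·3.2 = 3.28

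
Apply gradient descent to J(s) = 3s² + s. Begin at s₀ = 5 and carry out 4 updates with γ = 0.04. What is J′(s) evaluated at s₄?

10.34227456

J′(s) = 6s + 1
s₁ = 5 − 0.04·31 = 3.76
s₂ = 3.76 − 0.04·23.56 = 2.8176
s₃ = 2.8176 − 0.04·17.9056 = 2.101376
s₄ = 2.101376 − 0.04·13.608256 = 1.55704576
J′(s) at (1.55704576) = 10.34227456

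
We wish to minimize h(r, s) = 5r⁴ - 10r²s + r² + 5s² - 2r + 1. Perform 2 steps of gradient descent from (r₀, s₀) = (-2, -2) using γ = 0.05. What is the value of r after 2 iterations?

∇h = (20r³ - 20rs + 2r - 2, -10r² + 10s)
Step 1: at (-2, -2), ∇h = (-246, -60) → (-2, -2) − 0.05·(-246, -60) = (10.3, 1)
Step 2: at (10.3, 1), ∇h = (21667.14, -1050.9) → (10.3, 1) − 0.05·(21667.14, -1050.9) = (-1073.057, 53.545)
r = -1073.057

-1073.057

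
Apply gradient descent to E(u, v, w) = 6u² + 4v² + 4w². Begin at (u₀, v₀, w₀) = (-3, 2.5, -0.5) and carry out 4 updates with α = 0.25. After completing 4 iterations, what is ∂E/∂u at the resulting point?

∇E = (12u, 8v, 8w)
Step 1: at (-3, 2.5, -0.5), ∇E = (-36, 20, -4) → (-3, 2.5, -0.5) − 0.25·(-36, 20, -4) = (6, -2.5, 0.5)
Step 2: at (6, -2.5, 0.5), ∇E = (72, -20, 4) → (6, -2.5, 0.5) − 0.25·(72, -20, 4) = (-12, 2.5, -0.5)
Step 3: at (-12, 2.5, -0.5), ∇E = (-144, 20, -4) → (-12, 2.5, -0.5) − 0.25·(-144, 20, -4) = (24, -2.5, 0.5)
Step 4: at (24, -2.5, 0.5), ∇E = (288, -20, 4) → (24, -2.5, 0.5) − 0.25·(288, -20, 4) = (-48, 2.5, -0.5)
∂E/∂u at (-48, 2.5, -0.5) = -576

-576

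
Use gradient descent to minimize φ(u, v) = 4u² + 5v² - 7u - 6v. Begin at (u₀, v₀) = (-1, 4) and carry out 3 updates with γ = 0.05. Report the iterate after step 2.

∇φ = (8u - 7, 10v - 6)
Step 1: at (-1, 4), ∇φ = (-15, 34) → (-1, 4) − 0.05·(-15, 34) = (-0.25, 2.3)
Step 2: at (-0.25, 2.3), ∇φ = (-9, 17) → (-0.25, 2.3) − 0.05·(-9, 17) = (0.2, 1.45)

(0.2, 1.45)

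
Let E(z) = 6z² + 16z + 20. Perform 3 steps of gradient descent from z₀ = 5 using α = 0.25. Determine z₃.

E′(z) = 12z + 16
Step 1: E′(5) = 76; z₁ = 5 − 0.25·76 = -14
Step 2: E′(-14) = -152; z₂ = -14 − 0.25·(-152) = 24
Step 3: E′(24) = 304; z₃ = 24 − 0.25·304 = -52

-52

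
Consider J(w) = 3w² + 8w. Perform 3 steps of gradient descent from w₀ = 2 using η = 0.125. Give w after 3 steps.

J′(w) = 6w + 8
Step 1: J′(2) = 20; w₁ = 2 − 0.125·20 = -0.5
Step 2: J′(-0.5) = 5; w₂ = -0.5 − 0.125·5 = -1.125
Step 3: J′(-1.125) = 1.25; w₃ = -1.125 − 0.125·1.25 = -1.28125

-1.28125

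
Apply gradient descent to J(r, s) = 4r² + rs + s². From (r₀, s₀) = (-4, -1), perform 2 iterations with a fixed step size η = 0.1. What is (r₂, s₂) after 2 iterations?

∇J = (8r + s, r + 2s)
Step 1: at (-4, -1), ∇J = (-33, -6) → (-4, -1) − 0.1·(-33, -6) = (-0.7, -0.4)
Step 2: at (-0.7, -0.4), ∇J = (-6, -1.5) → (-0.7, -0.4) − 0.1·(-6, -1.5) = (-0.1, -0.25)

(-0.1, -0.25)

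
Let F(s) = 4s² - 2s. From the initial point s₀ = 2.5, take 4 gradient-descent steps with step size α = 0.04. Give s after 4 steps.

0.73108096

F′(s) = 8s - 2
Step 1: F′(2.5) = 18; s₁ = 2.5 − 0.04·18 = 1.78
Step 2: F′(1.78) = 12.24; s₂ = 1.78 − 0.04·12.24 = 1.2904
Step 3: F′(1.2904) = 8.3232; s₃ = 1.2904 − 0.04·8.3232 = 0.957472
Step 4: F′(0.957472) = 5.659776; s₄ = 0.957472 − 0.04·5.659776 = 0.73108096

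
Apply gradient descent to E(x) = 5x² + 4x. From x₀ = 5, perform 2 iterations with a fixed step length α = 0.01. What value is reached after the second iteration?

3.974

E′(x) = 10x + 4
x₁ = 5 − 0.01·54 = 4.46
x₂ = 4.46 − 0.01·48.6 = 3.974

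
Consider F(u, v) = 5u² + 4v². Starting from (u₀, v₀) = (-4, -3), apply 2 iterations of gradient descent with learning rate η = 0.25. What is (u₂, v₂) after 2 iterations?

(-9, -3)

∇F = (10u, 8v)
(u₁, v₁) = (-4, -3) − 0.25·(-40, -24) = (6, 3)
(u₂, v₂) = (6, 3) − 0.25·(60, 24) = (-9, -3)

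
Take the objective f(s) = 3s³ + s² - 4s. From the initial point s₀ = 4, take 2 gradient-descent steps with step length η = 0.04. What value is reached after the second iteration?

-2.933504

f′(s) = 9s² + 2s - 4
s₁ = 4 − 0.04·148 = -1.92
s₂ = -1.92 − 0.04·25.3376 = -2.933504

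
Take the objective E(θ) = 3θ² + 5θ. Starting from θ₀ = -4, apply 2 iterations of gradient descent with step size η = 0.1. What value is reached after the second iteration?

-1.34

E′(θ) = 6θ + 5
Step 1: E′(-4) = -19; θ₁ = -4 − 0.1·(-19) = -2.1
Step 2: E′(-2.1) = -7.6; θ₂ = -2.1 − 0.1·(-7.6) = -1.34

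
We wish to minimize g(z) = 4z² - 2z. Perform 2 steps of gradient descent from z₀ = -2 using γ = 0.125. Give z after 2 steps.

g′(z) = 8z - 2
Step 1: g′(-2) = -18; z₁ = -2 − 0.125·(-18) = 0.25
Step 2: g′(0.25) = 0; z₂ = 0.25 − 0.125·0 = 0.25

0.25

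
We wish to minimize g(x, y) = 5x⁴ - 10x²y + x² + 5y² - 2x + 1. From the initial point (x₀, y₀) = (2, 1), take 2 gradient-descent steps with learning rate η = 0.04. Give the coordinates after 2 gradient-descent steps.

∇g = (20x³ - 20xy + 2x - 2, -10x² + 10y)
(x₁, y₁) = (2, 1) − 0.04·(122, -30) = (-2.88, 2.2)
(x₂, y₂) = (-2.88, 2.2) − 0.04·(-358.79744, -60.944) = (11.4718976, 4.63776)

(11.4718976, 4.63776)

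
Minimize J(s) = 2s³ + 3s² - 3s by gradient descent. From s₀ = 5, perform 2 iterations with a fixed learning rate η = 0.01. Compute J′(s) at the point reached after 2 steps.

J′(s) = 6s² + 6s - 3
Step 1: J′(5) = 177; s₁ = 5 − 0.01·177 = 3.23
Step 2: J′(3.23) = 78.9774; s₂ = 3.23 − 0.01·78.9774 = 2.440226
J′(s) at (2.440226) = 47.369573586456

47.369573586456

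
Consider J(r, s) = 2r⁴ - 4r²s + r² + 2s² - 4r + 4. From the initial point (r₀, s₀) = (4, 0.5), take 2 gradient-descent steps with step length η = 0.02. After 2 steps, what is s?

4.4808

∇J = (8r³ - 8rs + 2r - 4, -4r² + 4s)
Step 1: at (4, 0.5), ∇J = (500, -62) → (4, 0.5) − 0.02·(500, -62) = (-6, 1.74)
Step 2: at (-6, 1.74), ∇J = (-1660.48, -137.04) → (-6, 1.74) − 0.02·(-1660.48, -137.04) = (27.2096, 4.4808)
s = 4.4808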